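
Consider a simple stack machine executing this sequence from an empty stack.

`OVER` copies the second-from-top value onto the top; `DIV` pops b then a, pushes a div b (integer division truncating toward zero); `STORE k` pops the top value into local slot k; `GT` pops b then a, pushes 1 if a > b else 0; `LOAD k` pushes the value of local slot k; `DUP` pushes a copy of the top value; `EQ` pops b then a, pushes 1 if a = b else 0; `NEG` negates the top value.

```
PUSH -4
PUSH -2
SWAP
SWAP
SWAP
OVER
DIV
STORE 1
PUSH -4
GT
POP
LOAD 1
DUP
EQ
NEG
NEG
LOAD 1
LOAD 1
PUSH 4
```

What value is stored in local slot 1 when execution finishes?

2

PUSH -4 → -4
PUSH -2 → -4 -2
SWAP    → -2 -4
SWAP    → -4 -2
SWAP    → -2 -4
OVER    → -2 -4 -2
DIV     → -2 2
STORE 1 → -2
PUSH -4 → -2 -4
GT      → 1
POP     → (empty)
LOAD 1  → 2
DUP     → 2 2
EQ      → 1
NEG     → -1
NEG     → 1
LOAD 1  → 1 2
LOAD 1  → 1 2 2
PUSH 4  → 1 2 2 4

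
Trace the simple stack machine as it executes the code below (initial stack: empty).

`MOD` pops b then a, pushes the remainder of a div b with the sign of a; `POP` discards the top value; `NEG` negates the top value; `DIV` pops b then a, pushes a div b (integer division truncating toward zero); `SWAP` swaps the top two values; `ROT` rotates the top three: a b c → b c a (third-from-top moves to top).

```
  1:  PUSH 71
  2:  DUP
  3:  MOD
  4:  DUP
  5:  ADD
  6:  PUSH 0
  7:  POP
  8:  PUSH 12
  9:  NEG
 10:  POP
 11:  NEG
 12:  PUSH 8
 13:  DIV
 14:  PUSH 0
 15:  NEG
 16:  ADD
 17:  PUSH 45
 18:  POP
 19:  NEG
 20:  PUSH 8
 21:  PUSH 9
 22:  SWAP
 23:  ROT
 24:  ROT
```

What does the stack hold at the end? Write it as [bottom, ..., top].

[8, 0, 9]

PUSH 71 : [71]
DUP     : [71, 71]
MOD     : [0]
DUP     : [0, 0]
ADD     : [0]
PUSH 0  : [0, 0]
POP     : [0]
PUSH 12 : [0, 12]
NEG     : [0, -12]
POP     : [0]
NEG     : [0]
PUSH 8  : [0, 8]
DIV     : [0]
PUSH 0  : [0, 0]
NEG     : [0, 0]
ADD     : [0]
PUSH 45 : [0, 45]
POP     : [0]
NEG     : [0]
PUSH 8  : [0, 8]
PUSH 9  : [0, 8, 9]
SWAP    : [0, 9, 8]
ROT     : [9, 8, 0]
ROT     : [8, 0, 9]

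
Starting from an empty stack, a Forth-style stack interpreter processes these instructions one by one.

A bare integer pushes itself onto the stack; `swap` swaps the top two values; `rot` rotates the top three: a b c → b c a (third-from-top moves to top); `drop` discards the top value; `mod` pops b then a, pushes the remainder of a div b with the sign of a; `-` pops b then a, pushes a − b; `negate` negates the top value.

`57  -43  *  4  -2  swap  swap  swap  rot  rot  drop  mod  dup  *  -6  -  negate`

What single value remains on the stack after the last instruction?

-22

57     → 57
-43    → 57 -43
*      → -2451
4      → -2451 4
-2     → -2451 4 -2
swap   → -2451 -2 4
swap   → -2451 4 -2
swap   → -2451 -2 4
rot    → -2 4 -2451
rot    → 4 -2451 -2
drop   → 4 -2451
mod    → 4
dup    → 4 4
*      → 16
-6     → 16 -6
-      → 22
negate → -22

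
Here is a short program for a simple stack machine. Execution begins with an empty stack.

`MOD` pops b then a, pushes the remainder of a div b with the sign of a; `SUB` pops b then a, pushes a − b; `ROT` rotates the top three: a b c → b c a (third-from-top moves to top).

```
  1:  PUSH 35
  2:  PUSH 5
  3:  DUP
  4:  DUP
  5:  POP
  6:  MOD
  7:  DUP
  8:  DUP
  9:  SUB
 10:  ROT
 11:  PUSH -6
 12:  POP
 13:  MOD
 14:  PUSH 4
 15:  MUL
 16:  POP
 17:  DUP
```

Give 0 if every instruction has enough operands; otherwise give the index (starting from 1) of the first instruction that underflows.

0

PUSH 35 -> 35
PUSH 5  -> 35 5
DUP     -> 35 5 5
DUP     -> 35 5 5 5
POP     -> 35 5 5
MOD     -> 35 0
DUP     -> 35 0 0
DUP     -> 35 0 0 0
SUB     -> 35 0 0
ROT     -> 0 0 35
PUSH -6 -> 0 0 35 -6
POP     -> 0 0 35
MOD     -> 0 0
PUSH 4  -> 0 0 4
MUL     -> 0 0
POP     -> 0
DUP     -> 0 0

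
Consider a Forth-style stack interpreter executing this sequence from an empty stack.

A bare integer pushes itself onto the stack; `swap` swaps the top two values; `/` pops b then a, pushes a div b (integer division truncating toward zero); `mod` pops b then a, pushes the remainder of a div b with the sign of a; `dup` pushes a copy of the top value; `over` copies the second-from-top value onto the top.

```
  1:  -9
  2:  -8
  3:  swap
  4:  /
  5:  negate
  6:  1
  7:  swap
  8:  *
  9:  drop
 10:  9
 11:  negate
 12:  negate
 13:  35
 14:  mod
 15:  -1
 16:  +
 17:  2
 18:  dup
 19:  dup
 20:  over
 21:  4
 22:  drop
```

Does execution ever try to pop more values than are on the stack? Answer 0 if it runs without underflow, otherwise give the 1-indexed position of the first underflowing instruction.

-9     → [-9]
-8     → [-9, -8]
swap   → [-8, -9]
/      → [0]
negate → [0]
1      → [0, 1]
swap   → [1, 0]
*      → [0]
drop   → []
9      → [9]
negate → [-9]
negate → [9]
35     → [9, 35]
mod    → [9]
-1     → [9, -1]
+      → [8]
2      → [8, 2]
dup    → [8, 2, 2]
dup    → [8, 2, 2, 2]
over   → [8, 2, 2, 2, 2]
4      → [8, 2, 2, 2, 2, 4]
drop   → [8, 2, 2, 2, 2]

0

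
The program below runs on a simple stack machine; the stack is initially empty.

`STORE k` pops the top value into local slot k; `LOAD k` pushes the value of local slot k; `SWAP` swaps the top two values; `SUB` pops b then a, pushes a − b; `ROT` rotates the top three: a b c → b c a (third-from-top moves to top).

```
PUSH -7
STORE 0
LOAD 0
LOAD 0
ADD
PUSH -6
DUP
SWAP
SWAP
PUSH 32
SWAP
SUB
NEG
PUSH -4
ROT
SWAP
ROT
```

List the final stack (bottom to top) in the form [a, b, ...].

PUSH -7 → -7
STORE 0 → (empty)
LOAD 0  → -7
LOAD 0  → -7 -7
ADD     → -14
PUSH -6 → -14 -6
DUP     → -14 -6 -6
SWAP    → -14 -6 -6
SWAP    → -14 -6 -6
PUSH 32 → -14 -6 -6 32
SWAP    → -14 -6 32 -6
SUB     → -14 -6 38
NEG     → -14 -6 -38
PUSH -4 → -14 -6 -38 -4
ROT     → -14 -38 -4 -6
SWAP    → -14 -38 -6 -4
ROT     → -14 -6 -4 -38

[-14, -6, -4, -38]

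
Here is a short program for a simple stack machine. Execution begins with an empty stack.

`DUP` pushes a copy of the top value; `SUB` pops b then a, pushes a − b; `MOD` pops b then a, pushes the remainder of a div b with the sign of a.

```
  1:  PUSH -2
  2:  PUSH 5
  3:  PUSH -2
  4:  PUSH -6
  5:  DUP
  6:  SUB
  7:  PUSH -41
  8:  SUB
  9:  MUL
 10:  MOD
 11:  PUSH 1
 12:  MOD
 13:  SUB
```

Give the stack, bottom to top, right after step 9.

[-2, 5, -82]

PUSH -2  : -2
PUSH 5   : -2 5
PUSH -2  : -2 5 -2
PUSH -6  : -2 5 -2 -6
DUP      : -2 5 -2 -6 -6
SUB      : -2 5 -2 0
PUSH -41 : -2 5 -2 0 -41
SUB      : -2 5 -2 41
MUL      : -2 5 -82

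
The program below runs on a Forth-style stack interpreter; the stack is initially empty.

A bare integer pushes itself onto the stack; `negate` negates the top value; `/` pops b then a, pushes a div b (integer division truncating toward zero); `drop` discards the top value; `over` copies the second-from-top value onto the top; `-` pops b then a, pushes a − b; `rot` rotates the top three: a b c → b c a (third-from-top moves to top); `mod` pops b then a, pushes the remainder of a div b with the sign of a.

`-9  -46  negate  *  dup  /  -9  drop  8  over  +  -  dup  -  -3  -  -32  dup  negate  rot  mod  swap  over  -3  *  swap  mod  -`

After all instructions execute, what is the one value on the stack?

8

-9     : [-9]
-46    : [-9, -46]
negate : [-9, 46]
*      : [-414]
dup    : [-414, -414]
/      : [1]
-9     : [1, -9]
drop   : [1]
8      : [1, 8]
over   : [1, 8, 1]
+      : [1, 9]
-      : [-8]
dup    : [-8, -8]
-      : [0]
-3     : [0, -3]
-      : [3]
-32    : [3, -32]
dup    : [3, -32, -32]
negate : [3, -32, 32]
rot    : [-32, 32, 3]
mod    : [-32, 2]
swap   : [2, -32]
over   : [2, -32, 2]
-3     : [2, -32, 2, -3]
*      : [2, -32, -6]
swap   : [2, -6, -32]
mod    : [2, -6]
-      : [8]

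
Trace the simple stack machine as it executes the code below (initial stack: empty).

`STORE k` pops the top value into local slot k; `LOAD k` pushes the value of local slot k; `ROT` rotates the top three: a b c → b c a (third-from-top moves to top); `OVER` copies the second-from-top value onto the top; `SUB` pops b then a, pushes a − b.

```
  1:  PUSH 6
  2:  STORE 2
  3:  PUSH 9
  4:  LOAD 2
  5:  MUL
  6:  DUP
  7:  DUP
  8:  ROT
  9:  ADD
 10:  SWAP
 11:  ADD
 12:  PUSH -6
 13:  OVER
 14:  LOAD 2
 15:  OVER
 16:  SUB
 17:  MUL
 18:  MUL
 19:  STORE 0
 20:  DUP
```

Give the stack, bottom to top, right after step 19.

PUSH 6  -> [6]
STORE 2 -> []
PUSH 9  -> [9]
LOAD 2  -> [9, 6]
MUL     -> [54]
DUP     -> [54, 54]
DUP     -> [54, 54, 54]
ROT     -> [54, 54, 54]
ADD     -> [54, 108]
SWAP    -> [108, 54]
ADD     -> [162]
PUSH -6 -> [162, -6]
OVER    -> [162, -6, 162]
LOAD 2  -> [162, -6, 162, 6]
OVER    -> [162, -6, 162, 6, 162]
SUB     -> [162, -6, 162, -156]
MUL     -> [162, -6, -25272]
MUL     -> [162, 151632]
STORE 0 -> [162]

[162]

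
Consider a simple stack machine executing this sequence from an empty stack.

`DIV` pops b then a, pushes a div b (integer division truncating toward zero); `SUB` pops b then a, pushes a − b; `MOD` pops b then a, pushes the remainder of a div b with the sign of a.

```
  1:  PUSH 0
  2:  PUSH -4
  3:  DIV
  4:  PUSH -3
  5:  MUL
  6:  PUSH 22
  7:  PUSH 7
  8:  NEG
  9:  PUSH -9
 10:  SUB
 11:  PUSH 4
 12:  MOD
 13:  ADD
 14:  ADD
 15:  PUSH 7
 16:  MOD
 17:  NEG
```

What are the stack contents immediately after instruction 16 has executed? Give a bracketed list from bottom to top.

[3]

PUSH 0  -> [0]
PUSH -4 -> [0, -4]
DIV     -> [0]
PUSH -3 -> [0, -3]
MUL     -> [0]
PUSH 22 -> [0, 22]
PUSH 7  -> [0, 22, 7]
NEG     -> [0, 22, -7]
PUSH -9 -> [0, 22, -7, -9]
SUB     -> [0, 22, 2]
PUSH 4  -> [0, 22, 2, 4]
MOD     -> [0, 22, 2]
ADD     -> [0, 24]
ADD     -> [24]
PUSH 7  -> [24, 7]
MOD     -> [3]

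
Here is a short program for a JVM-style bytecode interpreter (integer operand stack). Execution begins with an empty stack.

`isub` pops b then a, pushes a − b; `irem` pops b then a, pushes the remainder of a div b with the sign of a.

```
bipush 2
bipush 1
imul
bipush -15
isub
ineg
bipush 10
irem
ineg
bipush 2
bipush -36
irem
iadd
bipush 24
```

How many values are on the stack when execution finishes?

bipush 2   → 2
bipush 1   → 2 1
imul       → 2
bipush -15 → 2 -15
isub       → 17
ineg       → -17
bipush 10  → -17 10
irem       → -7
ineg       → 7
bipush 2   → 7 2
bipush -36 → 7 2 -36
irem       → 7 2
iadd       → 9
bipush 24  → 9 24

2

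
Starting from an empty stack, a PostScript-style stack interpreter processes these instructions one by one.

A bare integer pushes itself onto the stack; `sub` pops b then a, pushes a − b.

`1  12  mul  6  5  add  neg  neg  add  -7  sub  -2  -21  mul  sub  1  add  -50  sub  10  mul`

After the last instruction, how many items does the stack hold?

1   -> 1
12  -> 1 12
mul -> 12
6   -> 12 6
5   -> 12 6 5
add -> 12 11
neg -> 12 -11
neg -> 12 11
add -> 23
-7  -> 23 -7
sub -> 30
-2  -> 30 -2
-21 -> 30 -2 -21
mul -> 30 42
sub -> -12
1   -> -12 1
add -> -11
-50 -> -11 -50
sub -> 39
10  -> 39 10
mul -> 390

1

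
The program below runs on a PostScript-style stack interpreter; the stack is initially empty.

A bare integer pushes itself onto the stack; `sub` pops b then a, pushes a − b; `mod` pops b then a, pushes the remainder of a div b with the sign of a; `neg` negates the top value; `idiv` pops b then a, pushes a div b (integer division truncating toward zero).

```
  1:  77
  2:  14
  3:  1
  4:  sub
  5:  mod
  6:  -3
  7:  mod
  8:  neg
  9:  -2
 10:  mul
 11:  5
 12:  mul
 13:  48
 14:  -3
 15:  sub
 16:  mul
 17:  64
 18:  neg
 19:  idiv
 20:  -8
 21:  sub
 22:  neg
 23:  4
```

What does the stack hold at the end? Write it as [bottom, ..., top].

77    77
14    77 14
1     77 14 1
sub   77 13
mod   12
-3    12 -3
mod   0
neg   0
-2    0 -2
mul   0
5     0 5
mul   0
48    0 48
-3    0 48 -3
sub   0 51
mul   0
64    0 64
neg   0 -64
idiv  0
-8    0 -8
sub   8
neg   -8
4     -8 4

[-8, 4]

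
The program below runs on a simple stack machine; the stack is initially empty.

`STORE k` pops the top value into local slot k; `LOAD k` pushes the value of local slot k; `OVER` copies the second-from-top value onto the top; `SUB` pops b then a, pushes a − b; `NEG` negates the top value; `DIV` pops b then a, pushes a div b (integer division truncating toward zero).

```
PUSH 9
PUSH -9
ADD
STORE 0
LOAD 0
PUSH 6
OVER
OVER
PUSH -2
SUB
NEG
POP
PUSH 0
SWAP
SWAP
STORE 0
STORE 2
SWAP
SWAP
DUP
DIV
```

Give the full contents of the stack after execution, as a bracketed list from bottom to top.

PUSH 9  : [9]
PUSH -9 : [9, -9]
ADD     : [0]
STORE 0 : []
LOAD 0  : [0]
PUSH 6  : [0, 6]
OVER    : [0, 6, 0]
OVER    : [0, 6, 0, 6]
PUSH -2 : [0, 6, 0, 6, -2]
SUB     : [0, 6, 0, 8]
NEG     : [0, 6, 0, -8]
POP     : [0, 6, 0]
PUSH 0  : [0, 6, 0, 0]
SWAP    : [0, 6, 0, 0]
SWAP    : [0, 6, 0, 0]
STORE 0 : [0, 6, 0]
STORE 2 : [0, 6]
SWAP    : [6, 0]
SWAP    : [0, 6]
DUP     : [0, 6, 6]
DIV     : [0, 1]

[0, 1]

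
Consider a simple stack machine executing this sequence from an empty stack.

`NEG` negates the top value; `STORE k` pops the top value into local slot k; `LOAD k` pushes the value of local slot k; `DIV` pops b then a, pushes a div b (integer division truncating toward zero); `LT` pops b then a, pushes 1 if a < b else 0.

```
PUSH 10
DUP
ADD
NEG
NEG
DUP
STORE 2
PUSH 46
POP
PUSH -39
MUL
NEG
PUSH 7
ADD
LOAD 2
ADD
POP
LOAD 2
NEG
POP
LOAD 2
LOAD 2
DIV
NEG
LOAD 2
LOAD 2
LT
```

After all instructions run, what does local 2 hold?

PUSH 10  → 10
DUP      → 10 10
ADD      → 20
NEG      → -20
NEG      → 20
DUP      → 20 20
STORE 2  → 20
PUSH 46  → 20 46
POP      → 20
PUSH -39 → 20 -39
MUL      → -780
NEG      → 780
PUSH 7   → 780 7
ADD      → 787
LOAD 2   → 787 20
ADD      → 807
POP      → (empty)
LOAD 2   → 20
NEG      → -20
POP      → (empty)
LOAD 2   → 20
LOAD 2   → 20 20
DIV      → 1
NEG      → -1
LOAD 2   → -1 20
LOAD 2   → -1 20 20
LT       → -1 0

20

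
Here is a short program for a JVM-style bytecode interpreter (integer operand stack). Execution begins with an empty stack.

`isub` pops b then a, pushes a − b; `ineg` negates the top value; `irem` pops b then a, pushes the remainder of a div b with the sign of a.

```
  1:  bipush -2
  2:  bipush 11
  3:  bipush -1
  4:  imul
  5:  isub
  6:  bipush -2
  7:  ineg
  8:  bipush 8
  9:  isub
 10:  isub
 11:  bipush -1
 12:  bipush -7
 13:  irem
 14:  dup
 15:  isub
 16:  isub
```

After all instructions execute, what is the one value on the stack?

15

bipush -2 → -2
bipush 11 → -2 11
bipush -1 → -2 11 -1
imul      → -2 -11
isub      → 9
bipush -2 → 9 -2
ineg      → 9 2
bipush 8  → 9 2 8
isub      → 9 -6
isub      → 15
bipush -1 → 15 -1
bipush -7 → 15 -1 -7
irem      → 15 -1
dup       → 15 -1 -1
isub      → 15 0
isub      → 15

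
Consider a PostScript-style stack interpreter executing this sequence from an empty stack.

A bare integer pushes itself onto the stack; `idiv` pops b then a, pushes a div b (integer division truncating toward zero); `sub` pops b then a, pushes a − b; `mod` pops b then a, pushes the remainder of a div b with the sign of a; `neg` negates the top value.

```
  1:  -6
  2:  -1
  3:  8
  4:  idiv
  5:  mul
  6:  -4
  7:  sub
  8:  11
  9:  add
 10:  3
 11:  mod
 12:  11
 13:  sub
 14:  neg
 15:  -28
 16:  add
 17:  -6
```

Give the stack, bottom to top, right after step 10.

[15, 3]

-6   → [-6]
-1   → [-6, -1]
8    → [-6, -1, 8]
idiv → [-6, 0]
mul  → [0]
-4   → [0, -4]
sub  → [4]
11   → [4, 11]
add  → [15]
3    → [15, 3]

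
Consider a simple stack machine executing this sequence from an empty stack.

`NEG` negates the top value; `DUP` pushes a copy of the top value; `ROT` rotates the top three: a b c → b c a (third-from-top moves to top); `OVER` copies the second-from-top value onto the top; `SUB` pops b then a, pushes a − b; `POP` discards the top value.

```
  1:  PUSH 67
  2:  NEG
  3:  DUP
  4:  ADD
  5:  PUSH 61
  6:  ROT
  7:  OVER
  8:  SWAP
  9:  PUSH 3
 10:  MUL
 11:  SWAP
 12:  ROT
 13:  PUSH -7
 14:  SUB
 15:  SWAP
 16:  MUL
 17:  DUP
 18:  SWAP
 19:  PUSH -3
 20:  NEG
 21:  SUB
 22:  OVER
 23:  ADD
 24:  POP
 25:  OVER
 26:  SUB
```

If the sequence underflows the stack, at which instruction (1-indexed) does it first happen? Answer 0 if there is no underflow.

PUSH 67  67
NEG      -67
DUP      -67 -67
ADD      -134
PUSH 61  -134 61
ROT  — needs 3 operands, stack has 2 → underflow

6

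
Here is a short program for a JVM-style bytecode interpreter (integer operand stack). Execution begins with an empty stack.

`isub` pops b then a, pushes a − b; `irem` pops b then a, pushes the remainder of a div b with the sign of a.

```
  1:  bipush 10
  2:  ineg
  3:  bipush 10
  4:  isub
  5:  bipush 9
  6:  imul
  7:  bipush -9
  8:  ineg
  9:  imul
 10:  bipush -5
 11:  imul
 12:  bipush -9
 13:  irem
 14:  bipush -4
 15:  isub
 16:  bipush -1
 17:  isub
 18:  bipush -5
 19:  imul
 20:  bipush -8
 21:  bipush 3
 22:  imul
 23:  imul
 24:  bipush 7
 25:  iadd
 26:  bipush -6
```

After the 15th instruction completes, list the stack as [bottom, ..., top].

[4]

bipush 10 : [10]
ineg      : [-10]
bipush 10 : [-10, 10]
isub      : [-20]
bipush 9  : [-20, 9]
imul      : [-180]
bipush -9 : [-180, -9]
ineg      : [-180, 9]
imul      : [-1620]
bipush -5 : [-1620, -5]
imul      : [8100]
bipush -9 : [8100, -9]
irem      : [0]
bipush -4 : [0, -4]
isub      : [4]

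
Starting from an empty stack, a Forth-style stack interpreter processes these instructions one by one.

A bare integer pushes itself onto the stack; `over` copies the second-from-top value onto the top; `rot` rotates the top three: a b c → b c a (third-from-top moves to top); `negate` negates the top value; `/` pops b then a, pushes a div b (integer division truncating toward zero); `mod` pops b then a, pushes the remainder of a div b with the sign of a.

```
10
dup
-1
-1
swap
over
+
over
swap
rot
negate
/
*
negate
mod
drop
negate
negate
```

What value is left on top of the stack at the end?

10     : [10]
dup    : [10, 10]
-1     : [10, 10, -1]
-1     : [10, 10, -1, -1]
swap   : [10, 10, -1, -1]
over   : [10, 10, -1, -1, -1]
+      : [10, 10, -1, -2]
over   : [10, 10, -1, -2, -1]
swap   : [10, 10, -1, -1, -2]
rot    : [10, 10, -1, -2, -1]
negate : [10, 10, -1, -2, 1]
/      : [10, 10, -1, -2]
*      : [10, 10, 2]
negate : [10, 10, -2]
mod    : [10, 0]
drop   : [10]
negate : [-10]
negate : [10]

10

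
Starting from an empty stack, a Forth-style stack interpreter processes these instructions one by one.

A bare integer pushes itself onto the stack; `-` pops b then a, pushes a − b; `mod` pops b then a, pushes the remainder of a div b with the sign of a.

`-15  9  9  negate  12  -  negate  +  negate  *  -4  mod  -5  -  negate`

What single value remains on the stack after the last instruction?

-15    : [-15]
9      : [-15, 9]
9      : [-15, 9, 9]
negate : [-15, 9, -9]
12     : [-15, 9, -9, 12]
-      : [-15, 9, -21]
negate : [-15, 9, 21]
+      : [-15, 30]
negate : [-15, -30]
*      : [450]
-4     : [450, -4]
mod    : [2]
-5     : [2, -5]
-      : [7]
negate : [-7]

-7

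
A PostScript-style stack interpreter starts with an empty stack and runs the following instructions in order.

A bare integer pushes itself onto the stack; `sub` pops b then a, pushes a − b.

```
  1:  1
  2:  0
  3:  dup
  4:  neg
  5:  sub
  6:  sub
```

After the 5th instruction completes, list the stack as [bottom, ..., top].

[1, 0]

1   → 1
0   → 1 0
dup → 1 0 0
neg → 1 0 0
sub → 1 0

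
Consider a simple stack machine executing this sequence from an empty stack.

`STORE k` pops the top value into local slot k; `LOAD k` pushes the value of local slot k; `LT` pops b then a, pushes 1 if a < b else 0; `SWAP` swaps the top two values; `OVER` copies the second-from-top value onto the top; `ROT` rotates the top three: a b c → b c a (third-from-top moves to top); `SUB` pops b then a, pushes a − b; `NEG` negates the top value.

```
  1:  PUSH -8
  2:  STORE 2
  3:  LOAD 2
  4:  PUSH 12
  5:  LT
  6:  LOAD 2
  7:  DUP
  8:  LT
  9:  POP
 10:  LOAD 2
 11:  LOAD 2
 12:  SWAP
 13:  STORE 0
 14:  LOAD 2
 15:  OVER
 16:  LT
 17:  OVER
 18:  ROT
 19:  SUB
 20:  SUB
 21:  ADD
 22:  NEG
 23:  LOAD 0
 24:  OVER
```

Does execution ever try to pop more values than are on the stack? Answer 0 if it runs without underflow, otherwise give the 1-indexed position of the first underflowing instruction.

PUSH -8 → -8
STORE 2 → (empty)
LOAD 2  → -8
PUSH 12 → -8 12
LT      → 1
LOAD 2  → 1 -8
DUP     → 1 -8 -8
LT      → 1 0
POP     → 1
LOAD 2  → 1 -8
LOAD 2  → 1 -8 -8
SWAP    → 1 -8 -8
STORE 0 → 1 -8
LOAD 2  → 1 -8 -8
OVER    → 1 -8 -8 -8
LT      → 1 -8 0
OVER    → 1 -8 0 -8
ROT     → 1 0 -8 -8
SUB     → 1 0 0
SUB     → 1 0
ADD     → 1
NEG     → -1
LOAD 0  → -1 -8
OVER    → -1 -8 -1

0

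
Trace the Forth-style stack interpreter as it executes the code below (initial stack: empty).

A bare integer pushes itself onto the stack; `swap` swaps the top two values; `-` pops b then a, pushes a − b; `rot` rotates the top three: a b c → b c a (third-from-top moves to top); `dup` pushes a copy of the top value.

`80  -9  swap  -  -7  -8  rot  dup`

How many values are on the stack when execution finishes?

80   -> [80]
-9   -> [80, -9]
swap -> [-9, 80]
-    -> [-89]
-7   -> [-89, -7]
-8   -> [-89, -7, -8]
rot  -> [-7, -8, -89]
dup  -> [-7, -8, -89, -89]

4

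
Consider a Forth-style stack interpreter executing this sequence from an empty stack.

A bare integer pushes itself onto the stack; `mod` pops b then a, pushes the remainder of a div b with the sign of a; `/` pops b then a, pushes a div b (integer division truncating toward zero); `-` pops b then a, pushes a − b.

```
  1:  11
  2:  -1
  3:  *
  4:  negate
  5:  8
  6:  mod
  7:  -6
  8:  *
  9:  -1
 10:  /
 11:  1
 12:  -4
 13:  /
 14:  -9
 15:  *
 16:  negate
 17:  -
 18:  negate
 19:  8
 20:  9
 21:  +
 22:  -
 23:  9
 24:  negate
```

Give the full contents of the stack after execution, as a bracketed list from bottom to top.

11     → [11]
-1     → [11, -1]
*      → [-11]
negate → [11]
8      → [11, 8]
mod    → [3]
-6     → [3, -6]
*      → [-18]
-1     → [-18, -1]
/      → [18]
1      → [18, 1]
-4     → [18, 1, -4]
/      → [18, 0]
-9     → [18, 0, -9]
*      → [18, 0]
negate → [18, 0]
-      → [18]
negate → [-18]
8      → [-18, 8]
9      → [-18, 8, 9]
+      → [-18, 17]
-      → [-35]
9      → [-35, 9]
negate → [-35, -9]

[-35, -9]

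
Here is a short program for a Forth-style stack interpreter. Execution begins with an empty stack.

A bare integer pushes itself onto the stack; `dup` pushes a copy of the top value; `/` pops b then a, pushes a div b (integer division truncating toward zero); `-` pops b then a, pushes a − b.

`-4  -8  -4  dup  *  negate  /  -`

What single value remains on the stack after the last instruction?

-4

-4     → -4
-8     → -4 -8
-4     → -4 -8 -4
dup    → -4 -8 -4 -4
*      → -4 -8 16
negate → -4 -8 -16
/      → -4 0
-      → -4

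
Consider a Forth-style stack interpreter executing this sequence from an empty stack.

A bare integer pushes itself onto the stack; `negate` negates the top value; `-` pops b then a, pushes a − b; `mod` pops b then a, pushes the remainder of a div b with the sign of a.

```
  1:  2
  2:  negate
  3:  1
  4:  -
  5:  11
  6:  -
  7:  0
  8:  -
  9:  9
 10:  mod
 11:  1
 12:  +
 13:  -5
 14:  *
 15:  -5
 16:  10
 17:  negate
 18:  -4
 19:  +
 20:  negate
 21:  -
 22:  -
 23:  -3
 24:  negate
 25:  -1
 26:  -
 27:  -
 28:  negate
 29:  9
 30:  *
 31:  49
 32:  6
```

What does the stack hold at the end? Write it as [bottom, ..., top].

2      → [2]
negate → [-2]
1      → [-2, 1]
-      → [-3]
11     → [-3, 11]
-      → [-14]
0      → [-14, 0]
-      → [-14]
9      → [-14, 9]
mod    → [-5]
1      → [-5, 1]
+      → [-4]
-5     → [-4, -5]
*      → [20]
-5     → [20, -5]
10     → [20, -5, 10]
negate → [20, -5, -10]
-4     → [20, -5, -10, -4]
+      → [20, -5, -14]
negate → [20, -5, 14]
-      → [20, -19]
-      → [39]
-3     → [39, -3]
negate → [39, 3]
-1     → [39, 3, -1]
-      → [39, 4]
-      → [35]
negate → [-35]
9      → [-35, 9]
*      → [-315]
49     → [-315, 49]
6      → [-315, 49, 6]

[-315, 49, 6]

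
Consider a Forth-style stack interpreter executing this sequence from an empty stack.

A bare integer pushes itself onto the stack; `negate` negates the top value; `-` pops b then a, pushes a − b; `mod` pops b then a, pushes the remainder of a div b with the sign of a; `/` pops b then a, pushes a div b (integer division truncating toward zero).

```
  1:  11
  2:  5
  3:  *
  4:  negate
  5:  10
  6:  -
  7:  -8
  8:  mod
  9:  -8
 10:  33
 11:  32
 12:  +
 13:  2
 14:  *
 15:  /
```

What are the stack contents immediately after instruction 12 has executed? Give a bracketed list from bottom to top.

[-1, -8, 65]

11      [11]
5       [11, 5]
*       [55]
negate  [-55]
10      [-55, 10]
-       [-65]
-8      [-65, -8]
mod     [-1]
-8      [-1, -8]
33      [-1, -8, 33]
32      [-1, -8, 33, 32]
+       [-1, -8, 65]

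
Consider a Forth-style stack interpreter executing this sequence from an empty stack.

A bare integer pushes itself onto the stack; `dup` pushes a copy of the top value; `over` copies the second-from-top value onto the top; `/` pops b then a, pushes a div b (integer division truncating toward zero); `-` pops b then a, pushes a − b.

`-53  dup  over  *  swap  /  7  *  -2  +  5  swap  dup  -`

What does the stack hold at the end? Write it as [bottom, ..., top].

[5, 0]

-53  -> -53
dup  -> -53 -53
over -> -53 -53 -53
*    -> -53 2809
swap -> 2809 -53
/    -> -53
7    -> -53 7
*    -> -371
-2   -> -371 -2
+    -> -373
5    -> -373 5
swap -> 5 -373
dup  -> 5 -373 -373
-    -> 5 0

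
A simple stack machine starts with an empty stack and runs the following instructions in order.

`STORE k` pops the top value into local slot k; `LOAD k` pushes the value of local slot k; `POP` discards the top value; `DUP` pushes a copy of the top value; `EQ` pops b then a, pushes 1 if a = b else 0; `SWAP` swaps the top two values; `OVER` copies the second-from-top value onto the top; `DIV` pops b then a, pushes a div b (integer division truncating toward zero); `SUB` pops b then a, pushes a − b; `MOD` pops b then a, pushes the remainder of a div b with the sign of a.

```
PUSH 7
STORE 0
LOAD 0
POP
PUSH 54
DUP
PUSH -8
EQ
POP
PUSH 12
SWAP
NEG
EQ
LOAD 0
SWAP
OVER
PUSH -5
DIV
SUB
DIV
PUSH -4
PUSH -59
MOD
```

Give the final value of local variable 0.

PUSH 7   -> 7
STORE 0  -> (empty)
LOAD 0   -> 7
POP      -> (empty)
PUSH 54  -> 54
DUP      -> 54 54
PUSH -8  -> 54 54 -8
EQ       -> 54 0
POP      -> 54
PUSH 12  -> 54 12
SWAP     -> 12 54
NEG      -> 12 -54
EQ       -> 0
LOAD 0   -> 0 7
SWAP     -> 7 0
OVER     -> 7 0 7
PUSH -5  -> 7 0 7 -5
DIV      -> 7 0 -1
SUB      -> 7 1
DIV      -> 7
PUSH -4  -> 7 -4
PUSH -59 -> 7 -4 -59
MOD      -> 7 -4

7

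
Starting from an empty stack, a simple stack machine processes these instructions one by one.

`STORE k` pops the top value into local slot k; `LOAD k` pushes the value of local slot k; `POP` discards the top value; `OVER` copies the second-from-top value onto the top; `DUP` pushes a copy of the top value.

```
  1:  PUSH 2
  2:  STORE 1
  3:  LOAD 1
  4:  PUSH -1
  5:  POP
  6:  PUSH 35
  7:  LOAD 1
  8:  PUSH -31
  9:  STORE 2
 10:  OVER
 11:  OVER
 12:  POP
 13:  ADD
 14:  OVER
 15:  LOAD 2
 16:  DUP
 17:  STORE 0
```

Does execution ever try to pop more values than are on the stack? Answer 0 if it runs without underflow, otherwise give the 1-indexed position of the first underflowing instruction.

0

PUSH 2   : [2]
STORE 1  : []
LOAD 1   : [2]
PUSH -1  : [2, -1]
POP      : [2]
PUSH 35  : [2, 35]
LOAD 1   : [2, 35, 2]
PUSH -31 : [2, 35, 2, -31]
STORE 2  : [2, 35, 2]
OVER     : [2, 35, 2, 35]
OVER     : [2, 35, 2, 35, 2]
POP      : [2, 35, 2, 35]
ADD      : [2, 35, 37]
OVER     : [2, 35, 37, 35]
LOAD 2   : [2, 35, 37, 35, -31]
DUP      : [2, 35, 37, 35, -31, -31]
STORE 0  : [2, 35, 37, 35, -31]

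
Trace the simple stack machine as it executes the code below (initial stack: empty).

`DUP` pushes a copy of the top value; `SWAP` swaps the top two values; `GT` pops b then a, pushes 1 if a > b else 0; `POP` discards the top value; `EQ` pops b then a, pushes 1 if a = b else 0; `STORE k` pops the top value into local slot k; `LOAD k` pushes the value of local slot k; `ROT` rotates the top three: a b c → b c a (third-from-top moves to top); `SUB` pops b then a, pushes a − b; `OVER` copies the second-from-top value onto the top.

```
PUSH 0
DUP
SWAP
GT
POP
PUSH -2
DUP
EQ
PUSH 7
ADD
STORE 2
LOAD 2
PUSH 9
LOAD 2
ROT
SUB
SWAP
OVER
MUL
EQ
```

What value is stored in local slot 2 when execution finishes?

8

PUSH 0  : 0
DUP     : 0 0
SWAP    : 0 0
GT      : 0
POP     : (empty)
PUSH -2 : -2
DUP     : -2 -2
EQ      : 1
PUSH 7  : 1 7
ADD     : 8
STORE 2 : (empty)
LOAD 2  : 8
PUSH 9  : 8 9
LOAD 2  : 8 9 8
ROT     : 9 8 8
SUB     : 9 0
SWAP    : 0 9
OVER    : 0 9 0
MUL     : 0 0
EQ      : 1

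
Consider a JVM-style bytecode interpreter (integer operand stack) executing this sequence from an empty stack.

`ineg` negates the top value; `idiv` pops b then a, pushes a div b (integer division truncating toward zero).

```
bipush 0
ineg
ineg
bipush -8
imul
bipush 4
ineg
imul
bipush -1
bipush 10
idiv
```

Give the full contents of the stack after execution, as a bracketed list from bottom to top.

bipush 0  : [0]
ineg      : [0]
ineg      : [0]
bipush -8 : [0, -8]
imul      : [0]
bipush 4  : [0, 4]
ineg      : [0, -4]
imul      : [0]
bipush -1 : [0, -1]
bipush 10 : [0, -1, 10]
idiv      : [0, 0]

[0, 0]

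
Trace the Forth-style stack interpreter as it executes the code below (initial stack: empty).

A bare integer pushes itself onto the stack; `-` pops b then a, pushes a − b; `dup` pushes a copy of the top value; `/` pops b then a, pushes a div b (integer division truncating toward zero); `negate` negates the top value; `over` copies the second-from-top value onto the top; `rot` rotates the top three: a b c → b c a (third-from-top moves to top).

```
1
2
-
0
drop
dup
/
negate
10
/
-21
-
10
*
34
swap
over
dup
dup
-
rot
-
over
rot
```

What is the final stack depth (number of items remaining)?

1       [1]
2       [1, 2]
-       [-1]
0       [-1, 0]
drop    [-1]
dup     [-1, -1]
/       [1]
negate  [-1]
10      [-1, 10]
/       [0]
-21     [0, -21]
-       [21]
10      [21, 10]
*       [210]
34      [210, 34]
swap    [34, 210]
over    [34, 210, 34]
dup     [34, 210, 34, 34]
dup     [34, 210, 34, 34, 34]
-       [34, 210, 34, 0]
rot     [34, 34, 0, 210]
-       [34, 34, -210]
over    [34, 34, -210, 34]
rot     [34, -210, 34, 34]

4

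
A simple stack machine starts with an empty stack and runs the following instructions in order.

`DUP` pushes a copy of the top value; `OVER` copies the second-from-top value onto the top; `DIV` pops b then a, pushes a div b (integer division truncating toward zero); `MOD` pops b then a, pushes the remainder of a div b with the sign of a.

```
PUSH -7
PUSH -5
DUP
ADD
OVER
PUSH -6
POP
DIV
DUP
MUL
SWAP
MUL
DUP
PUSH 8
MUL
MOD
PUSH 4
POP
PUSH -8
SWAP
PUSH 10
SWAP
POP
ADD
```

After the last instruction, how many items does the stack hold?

1

PUSH -7 -> -7
PUSH -5 -> -7 -5
DUP     -> -7 -5 -5
ADD     -> -7 -10
OVER    -> -7 -10 -7
PUSH -6 -> -7 -10 -7 -6
POP     -> -7 -10 -7
DIV     -> -7 1
DUP     -> -7 1 1
MUL     -> -7 1
SWAP    -> 1 -7
MUL     -> -7
DUP     -> -7 -7
PUSH 8  -> -7 -7 8
MUL     -> -7 -56
MOD     -> -7
PUSH 4  -> -7 4
POP     -> -7
PUSH -8 -> -7 -8
SWAP    -> -8 -7
PUSH 10 -> -8 -7 10
SWAP    -> -8 10 -7
POP     -> -8 10
ADD     -> 2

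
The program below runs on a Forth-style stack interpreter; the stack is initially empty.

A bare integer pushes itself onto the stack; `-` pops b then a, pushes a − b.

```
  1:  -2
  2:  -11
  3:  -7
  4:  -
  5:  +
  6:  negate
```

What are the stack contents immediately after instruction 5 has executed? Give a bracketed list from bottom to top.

-2  : -2
-11 : -2 -11
-7  : -2 -11 -7
-   : -2 -4
+   : -6

[-6]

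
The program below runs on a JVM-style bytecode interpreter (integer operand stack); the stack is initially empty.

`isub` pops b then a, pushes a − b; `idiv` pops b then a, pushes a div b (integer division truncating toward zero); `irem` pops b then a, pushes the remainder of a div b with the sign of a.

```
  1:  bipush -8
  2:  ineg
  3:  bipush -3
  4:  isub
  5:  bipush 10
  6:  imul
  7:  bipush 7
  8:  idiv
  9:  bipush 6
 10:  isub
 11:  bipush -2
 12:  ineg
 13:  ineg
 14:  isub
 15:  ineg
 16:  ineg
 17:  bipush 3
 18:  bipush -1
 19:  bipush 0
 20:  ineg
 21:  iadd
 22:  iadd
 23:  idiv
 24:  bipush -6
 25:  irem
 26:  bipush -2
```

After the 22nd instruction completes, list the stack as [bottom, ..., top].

[11, 2]

bipush -8 → -8
ineg      → 8
bipush -3 → 8 -3
isub      → 11
bipush 10 → 11 10
imul      → 110
bipush 7  → 110 7
idiv      → 15
bipush 6  → 15 6
isub      → 9
bipush -2 → 9 -2
ineg      → 9 2
ineg      → 9 -2
isub      → 11
ineg      → -11
ineg      → 11
bipush 3  → 11 3
bipush -1 → 11 3 -1
bipush 0  → 11 3 -1 0
ineg      → 11 3 -1 0
iadd      → 11 3 -1
iadd      → 11 2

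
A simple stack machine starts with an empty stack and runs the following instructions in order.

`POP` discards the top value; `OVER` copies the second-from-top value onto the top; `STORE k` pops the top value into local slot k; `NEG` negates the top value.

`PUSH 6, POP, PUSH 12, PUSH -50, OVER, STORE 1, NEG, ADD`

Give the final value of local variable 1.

PUSH 6    6
POP       (empty)
PUSH 12   12
PUSH -50  12 -50
OVER      12 -50 12
STORE 1   12 -50
NEG       12 50
ADD       62

12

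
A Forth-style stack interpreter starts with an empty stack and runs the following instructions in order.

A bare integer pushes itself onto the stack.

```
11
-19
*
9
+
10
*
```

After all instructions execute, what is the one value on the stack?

11  : 11
-19 : 11 -19
*   : -209
9   : -209 9
+   : -200
10  : -200 10
*   : -2000

-2000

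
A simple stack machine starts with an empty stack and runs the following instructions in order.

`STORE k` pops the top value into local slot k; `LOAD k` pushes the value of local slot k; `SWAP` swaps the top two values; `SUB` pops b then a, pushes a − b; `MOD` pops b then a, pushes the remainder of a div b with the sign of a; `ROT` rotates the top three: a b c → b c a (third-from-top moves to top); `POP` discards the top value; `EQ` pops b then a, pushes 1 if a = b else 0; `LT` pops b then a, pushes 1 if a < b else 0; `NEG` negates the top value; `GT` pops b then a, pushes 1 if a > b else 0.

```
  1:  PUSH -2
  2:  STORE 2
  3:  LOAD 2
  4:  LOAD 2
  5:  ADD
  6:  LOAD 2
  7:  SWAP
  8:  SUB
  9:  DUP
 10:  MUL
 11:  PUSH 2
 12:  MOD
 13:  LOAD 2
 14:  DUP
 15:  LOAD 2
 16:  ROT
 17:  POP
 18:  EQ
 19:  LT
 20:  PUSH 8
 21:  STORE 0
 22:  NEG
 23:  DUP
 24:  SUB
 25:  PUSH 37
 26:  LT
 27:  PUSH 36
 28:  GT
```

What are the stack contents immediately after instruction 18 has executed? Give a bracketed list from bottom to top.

[0, 1]

PUSH -2 -> [-2]
STORE 2 -> []
LOAD 2  -> [-2]
LOAD 2  -> [-2, -2]
ADD     -> [-4]
LOAD 2  -> [-4, -2]
SWAP    -> [-2, -4]
SUB     -> [2]
DUP     -> [2, 2]
MUL     -> [4]
PUSH 2  -> [4, 2]
MOD     -> [0]
LOAD 2  -> [0, -2]
DUP     -> [0, -2, -2]
LOAD 2  -> [0, -2, -2, -2]
ROT     -> [0, -2, -2, -2]
POP     -> [0, -2, -2]
EQ      -> [0, 1]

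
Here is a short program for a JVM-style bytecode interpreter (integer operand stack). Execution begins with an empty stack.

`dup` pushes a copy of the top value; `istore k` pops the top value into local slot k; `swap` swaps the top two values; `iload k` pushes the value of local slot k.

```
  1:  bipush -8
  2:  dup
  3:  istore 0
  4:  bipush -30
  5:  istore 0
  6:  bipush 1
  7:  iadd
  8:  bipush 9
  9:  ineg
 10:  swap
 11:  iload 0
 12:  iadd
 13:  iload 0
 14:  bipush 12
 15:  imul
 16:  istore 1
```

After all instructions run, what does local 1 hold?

-360

bipush -8  → [-8]
dup        → [-8, -8]
istore 0   → [-8]
bipush -30 → [-8, -30]
istore 0   → [-8]
bipush 1   → [-8, 1]
iadd       → [-7]
bipush 9   → [-7, 9]
ineg       → [-7, -9]
swap       → [-9, -7]
iload 0    → [-9, -7, -30]
iadd       → [-9, -37]
iload 0    → [-9, -37, -30]
bipush 12  → [-9, -37, -30, 12]
imul       → [-9, -37, -360]
istore 1   → [-9, -37]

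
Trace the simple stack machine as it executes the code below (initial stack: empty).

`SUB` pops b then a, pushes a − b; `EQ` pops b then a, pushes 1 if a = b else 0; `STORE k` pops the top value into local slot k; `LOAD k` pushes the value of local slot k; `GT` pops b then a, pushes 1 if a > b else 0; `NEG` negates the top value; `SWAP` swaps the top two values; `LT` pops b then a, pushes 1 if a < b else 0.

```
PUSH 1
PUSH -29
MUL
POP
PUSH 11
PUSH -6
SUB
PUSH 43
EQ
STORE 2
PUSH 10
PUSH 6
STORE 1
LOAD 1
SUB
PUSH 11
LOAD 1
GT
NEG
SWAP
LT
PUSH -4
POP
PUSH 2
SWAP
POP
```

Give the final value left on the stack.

2

PUSH 1   : 1
PUSH -29 : 1 -29
MUL      : -29
POP      : (empty)
PUSH 11  : 11
PUSH -6  : 11 -6
SUB      : 17
PUSH 43  : 17 43
EQ       : 0
STORE 2  : (empty)
PUSH 10  : 10
PUSH 6   : 10 6
STORE 1  : 10
LOAD 1   : 10 6
SUB      : 4
PUSH 11  : 4 11
LOAD 1   : 4 11 6
GT       : 4 1
NEG      : 4 -1
SWAP     : -1 4
LT       : 1
PUSH -4  : 1 -4
POP      : 1
PUSH 2   : 1 2
SWAP     : 2 1
POP      : 2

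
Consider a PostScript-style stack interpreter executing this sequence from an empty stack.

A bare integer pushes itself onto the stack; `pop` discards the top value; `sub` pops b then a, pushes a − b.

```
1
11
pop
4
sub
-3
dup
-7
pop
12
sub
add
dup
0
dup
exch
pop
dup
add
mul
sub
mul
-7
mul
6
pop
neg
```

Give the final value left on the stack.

1    -> 1
11   -> 1 11
pop  -> 1
4    -> 1 4
sub  -> -3
-3   -> -3 -3
dup  -> -3 -3 -3
-7   -> -3 -3 -3 -7
pop  -> -3 -3 -3
12   -> -3 -3 -3 12
sub  -> -3 -3 -15
add  -> -3 -18
dup  -> -3 -18 -18
0    -> -3 -18 -18 0
dup  -> -3 -18 -18 0 0
exch -> -3 -18 -18 0 0
pop  -> -3 -18 -18 0
dup  -> -3 -18 -18 0 0
add  -> -3 -18 -18 0
mul  -> -3 -18 0
sub  -> -3 -18
mul  -> 54
-7   -> 54 -7
mul  -> -378
6    -> -378 6
pop  -> -378
neg  -> 378

378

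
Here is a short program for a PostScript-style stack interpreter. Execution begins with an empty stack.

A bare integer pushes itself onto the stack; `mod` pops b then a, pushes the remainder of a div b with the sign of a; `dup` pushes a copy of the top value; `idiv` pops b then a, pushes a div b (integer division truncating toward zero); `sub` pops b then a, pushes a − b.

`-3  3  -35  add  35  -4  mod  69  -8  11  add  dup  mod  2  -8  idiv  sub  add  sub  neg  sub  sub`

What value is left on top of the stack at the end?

95

-3    -3
3     -3 3
-35   -3 3 -35
add   -3 -32
35    -3 -32 35
-4    -3 -32 35 -4
mod   -3 -32 3
69    -3 -32 3 69
-8    -3 -32 3 69 -8
11    -3 -32 3 69 -8 11
add   -3 -32 3 69 3
dup   -3 -32 3 69 3 3
mod   -3 -32 3 69 0
2     -3 -32 3 69 0 2
-8    -3 -32 3 69 0 2 -8
idiv  -3 -32 3 69 0 0
sub   -3 -32 3 69 0
add   -3 -32 3 69
sub   -3 -32 -66
neg   -3 -32 66
sub   -3 -98
sub   95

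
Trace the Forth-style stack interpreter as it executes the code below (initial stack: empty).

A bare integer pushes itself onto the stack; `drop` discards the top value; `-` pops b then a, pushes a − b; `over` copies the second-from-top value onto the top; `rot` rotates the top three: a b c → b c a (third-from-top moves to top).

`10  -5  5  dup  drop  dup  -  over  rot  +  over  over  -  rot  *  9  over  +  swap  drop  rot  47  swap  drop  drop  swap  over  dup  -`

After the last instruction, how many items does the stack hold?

3

10   -> 10
-5   -> 10 -5
5    -> 10 -5 5
dup  -> 10 -5 5 5
drop -> 10 -5 5
dup  -> 10 -5 5 5
-    -> 10 -5 0
over -> 10 -5 0 -5
rot  -> 10 0 -5 -5
+    -> 10 0 -10
over -> 10 0 -10 0
over -> 10 0 -10 0 -10
-    -> 10 0 -10 10
rot  -> 10 -10 10 0
*    -> 10 -10 0
9    -> 10 -10 0 9
over -> 10 -10 0 9 0
+    -> 10 -10 0 9
swap -> 10 -10 9 0
drop -> 10 -10 9
rot  -> -10 9 10
47   -> -10 9 10 47
swap -> -10 9 47 10
drop -> -10 9 47
drop -> -10 9
swap -> 9 -10
over -> 9 -10 9
dup  -> 9 -10 9 9
-    -> 9 -10 0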